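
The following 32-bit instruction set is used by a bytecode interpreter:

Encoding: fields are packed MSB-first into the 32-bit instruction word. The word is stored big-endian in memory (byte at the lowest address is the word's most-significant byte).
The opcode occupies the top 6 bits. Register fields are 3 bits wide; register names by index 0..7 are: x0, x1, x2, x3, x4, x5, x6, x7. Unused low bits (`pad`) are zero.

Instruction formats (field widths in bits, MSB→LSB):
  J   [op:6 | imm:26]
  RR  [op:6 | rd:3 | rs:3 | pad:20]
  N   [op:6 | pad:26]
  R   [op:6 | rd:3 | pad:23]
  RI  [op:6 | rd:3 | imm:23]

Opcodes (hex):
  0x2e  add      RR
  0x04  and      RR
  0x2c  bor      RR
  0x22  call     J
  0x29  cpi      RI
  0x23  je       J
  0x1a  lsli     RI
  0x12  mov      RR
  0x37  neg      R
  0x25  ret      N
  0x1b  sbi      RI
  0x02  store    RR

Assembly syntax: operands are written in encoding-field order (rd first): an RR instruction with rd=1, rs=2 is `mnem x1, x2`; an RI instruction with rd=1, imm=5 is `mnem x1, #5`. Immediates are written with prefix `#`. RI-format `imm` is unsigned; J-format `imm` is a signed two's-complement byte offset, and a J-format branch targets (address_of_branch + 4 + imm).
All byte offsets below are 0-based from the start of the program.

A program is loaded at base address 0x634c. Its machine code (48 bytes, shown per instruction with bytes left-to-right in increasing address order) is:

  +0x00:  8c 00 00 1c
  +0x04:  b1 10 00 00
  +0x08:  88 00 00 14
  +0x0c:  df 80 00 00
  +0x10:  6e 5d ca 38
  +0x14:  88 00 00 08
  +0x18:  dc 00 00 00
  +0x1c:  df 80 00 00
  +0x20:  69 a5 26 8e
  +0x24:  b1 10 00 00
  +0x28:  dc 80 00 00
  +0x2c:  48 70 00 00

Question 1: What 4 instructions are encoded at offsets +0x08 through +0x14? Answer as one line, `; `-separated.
call #20; neg x7; sbi x4, #6146616; call #8

+0x08: 88 00 00 14 ⇒ word 0x88000014 (big)
  op=0x88000014>>26=0x22 ⇒ call (J)
  [25:0] imm=20 = #20
+0x0c: df 80 00 00 ⇒ word 0xdf800000 (big)
  op=0xdf800000>>26=0x37 ⇒ neg (R)
  [25:23] rd=7 = x7
+0x10: 6e 5d ca 38 ⇒ word 0x6e5dca38 (big)
  op=0x6e5dca38>>26=0x1b ⇒ sbi (RI)
  [25:23] rd=4 = x4
  [22:0] imm=6146616 = #6146616
+0x14: 88 00 00 08 ⇒ word 0x88000008 (big)
  op=0x88000008>>26=0x22 ⇒ call (J)
  [25:0] imm=8 = #8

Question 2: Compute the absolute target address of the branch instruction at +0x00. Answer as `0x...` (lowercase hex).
+0x00: 8c 00 00 1c ⇒ word 0x8c00001c (big)
  op=0x8c00001c>>26=0x23 ⇒ je (J)
  imm: (w>>0)&0x3ffffff=0x1c → #28
  target = base 0x634c + off 0x00 + 4 + imm 28 = 0x636c

0x636c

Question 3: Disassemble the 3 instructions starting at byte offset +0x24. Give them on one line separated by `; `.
bor x2, x1; neg x1; mov x0, x7

[24] b1 10 00 00 → 0xb1100000
  top 6b → 0x2c → bor [RR]
  rd: (w>>23)&0x7=0x2 → x2
  rs: (w>>20)&0x7=0x1 → x1
[28] dc 80 00 00 → 0xdc800000
  top 6b → 0x37 → neg [R]
  rd: (w>>23)&0x7=0x1 → x1
[2c] 48 70 00 00 → 0x48700000
  top 6b → 0x12 → mov [RR]
  rd: (w>>23)&0x7=0x0 → x0
  rs: (w>>20)&0x7=0x7 → x7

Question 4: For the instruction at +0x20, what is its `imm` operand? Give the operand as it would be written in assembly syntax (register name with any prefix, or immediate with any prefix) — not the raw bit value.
#2434702

[20] 69 a5 26 8e → 0x69a5268e
  op=0x69a5268e>>26=0x1a ⇒ lsli (RI)
  rd@[25:23]=0x3 ⇒ x3
  imm@[22:0]=0x25268e ⇒ #2434702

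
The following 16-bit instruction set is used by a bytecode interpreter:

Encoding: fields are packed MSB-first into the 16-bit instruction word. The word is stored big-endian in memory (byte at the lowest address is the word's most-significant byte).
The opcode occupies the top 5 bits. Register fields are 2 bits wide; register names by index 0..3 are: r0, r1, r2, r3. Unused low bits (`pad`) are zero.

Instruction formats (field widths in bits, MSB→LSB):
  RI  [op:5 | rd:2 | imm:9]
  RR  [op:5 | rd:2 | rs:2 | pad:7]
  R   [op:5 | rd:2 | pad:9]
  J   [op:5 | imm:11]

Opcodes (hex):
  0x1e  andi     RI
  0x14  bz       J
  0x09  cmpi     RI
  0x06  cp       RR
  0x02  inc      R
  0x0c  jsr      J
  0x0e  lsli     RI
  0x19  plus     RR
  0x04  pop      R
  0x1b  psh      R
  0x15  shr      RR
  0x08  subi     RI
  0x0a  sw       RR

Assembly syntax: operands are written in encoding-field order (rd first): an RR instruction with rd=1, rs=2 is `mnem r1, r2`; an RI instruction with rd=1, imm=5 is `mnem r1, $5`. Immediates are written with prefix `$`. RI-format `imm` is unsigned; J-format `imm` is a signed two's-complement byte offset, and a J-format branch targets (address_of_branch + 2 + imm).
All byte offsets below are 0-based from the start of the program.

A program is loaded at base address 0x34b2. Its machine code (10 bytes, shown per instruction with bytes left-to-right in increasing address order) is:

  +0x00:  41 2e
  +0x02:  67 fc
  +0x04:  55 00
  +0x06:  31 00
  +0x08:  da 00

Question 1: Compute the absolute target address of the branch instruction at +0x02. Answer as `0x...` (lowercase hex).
+0x02: 67 fc ⇒ word 0x67fc (big)
  top 5b → 0xc → jsr [J]
  imm@[10:0]=0x7fc (s11→-4) ⇒ $-4
  target = base 0x34b2 + off 0x02 + 2 + imm -4 = 0x34b2

0x34b2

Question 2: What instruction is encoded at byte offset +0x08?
+0x08: da 00 ⇒ word 0xda00 (big)
  op=0xda00>>11=0x1b ⇒ psh (R)
  [10:9] rd=1 = r1

psh r1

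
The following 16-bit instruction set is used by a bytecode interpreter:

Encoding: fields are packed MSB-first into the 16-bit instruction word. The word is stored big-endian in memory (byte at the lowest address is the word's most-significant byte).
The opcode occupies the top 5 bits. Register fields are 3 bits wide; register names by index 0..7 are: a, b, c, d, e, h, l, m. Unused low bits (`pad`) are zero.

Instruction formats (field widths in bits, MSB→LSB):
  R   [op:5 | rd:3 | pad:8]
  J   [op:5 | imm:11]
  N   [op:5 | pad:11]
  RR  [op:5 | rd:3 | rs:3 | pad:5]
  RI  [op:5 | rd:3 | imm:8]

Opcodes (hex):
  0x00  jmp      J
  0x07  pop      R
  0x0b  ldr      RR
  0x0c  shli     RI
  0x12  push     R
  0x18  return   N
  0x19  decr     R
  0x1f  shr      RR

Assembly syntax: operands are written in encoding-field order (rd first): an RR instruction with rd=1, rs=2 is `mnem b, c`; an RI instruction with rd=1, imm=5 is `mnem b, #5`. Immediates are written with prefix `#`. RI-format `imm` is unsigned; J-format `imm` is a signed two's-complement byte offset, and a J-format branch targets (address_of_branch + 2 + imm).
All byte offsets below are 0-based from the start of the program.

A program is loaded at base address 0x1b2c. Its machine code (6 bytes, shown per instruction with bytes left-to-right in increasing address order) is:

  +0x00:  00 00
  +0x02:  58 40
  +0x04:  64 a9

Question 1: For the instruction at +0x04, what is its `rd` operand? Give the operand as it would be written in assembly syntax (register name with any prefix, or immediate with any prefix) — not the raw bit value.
e

+0x04: 64 a9 ⇒ word 0x64a9 (big)
  top 5b → 0xc → shli [RI]
  rd: (w>>8)&0x7=0x4 → e
  imm: (w>>0)&0xff=0xa9 → #169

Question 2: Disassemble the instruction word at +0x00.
[00] 00 00 → 0x0000
  opcode bits[15:11]=0x0: jmp/J
  [10:0] imm=0 = #0

jmp #0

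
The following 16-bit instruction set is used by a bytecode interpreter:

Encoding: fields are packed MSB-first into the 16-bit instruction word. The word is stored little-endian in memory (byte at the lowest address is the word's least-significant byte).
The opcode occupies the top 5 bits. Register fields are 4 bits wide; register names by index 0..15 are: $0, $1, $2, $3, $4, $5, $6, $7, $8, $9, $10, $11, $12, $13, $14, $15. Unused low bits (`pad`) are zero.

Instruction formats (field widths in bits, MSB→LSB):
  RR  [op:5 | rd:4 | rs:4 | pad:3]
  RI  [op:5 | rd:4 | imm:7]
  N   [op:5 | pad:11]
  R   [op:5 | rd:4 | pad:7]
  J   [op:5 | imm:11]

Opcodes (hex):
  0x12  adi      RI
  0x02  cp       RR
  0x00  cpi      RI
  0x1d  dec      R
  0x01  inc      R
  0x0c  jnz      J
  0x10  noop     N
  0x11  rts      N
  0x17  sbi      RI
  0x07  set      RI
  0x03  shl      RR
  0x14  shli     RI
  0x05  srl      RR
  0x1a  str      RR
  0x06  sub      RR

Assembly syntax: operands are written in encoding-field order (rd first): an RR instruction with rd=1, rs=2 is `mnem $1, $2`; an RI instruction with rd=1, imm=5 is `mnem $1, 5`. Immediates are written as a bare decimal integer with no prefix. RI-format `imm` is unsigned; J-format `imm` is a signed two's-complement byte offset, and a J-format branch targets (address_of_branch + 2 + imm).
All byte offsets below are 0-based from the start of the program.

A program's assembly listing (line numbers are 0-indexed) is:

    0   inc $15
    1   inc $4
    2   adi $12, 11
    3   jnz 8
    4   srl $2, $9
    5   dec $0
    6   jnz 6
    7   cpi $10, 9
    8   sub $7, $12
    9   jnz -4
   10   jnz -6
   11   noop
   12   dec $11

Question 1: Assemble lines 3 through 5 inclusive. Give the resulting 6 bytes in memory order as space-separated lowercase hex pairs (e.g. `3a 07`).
line 3 (jnz): pack op=0xc:5|imm=8:11 = 0x6008; little→ 08 60
line 4 (srl): pack op=0x5:5|rd=2:4|rs=9:4|pad=0:3 = 0x2948; little→ 48 29
line 5 (dec): pack op=0x1d:5|rd=0:4|pad=0:7 = 0xe800; little→ 00 e8

08 60 48 29 00 e8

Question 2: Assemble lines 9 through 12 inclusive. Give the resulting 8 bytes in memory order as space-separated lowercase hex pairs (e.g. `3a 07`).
9. jnz fields op=0xc:5|imm=-4:11 → word 67fch → fc 67
10. jnz fields op=0xc:5|imm=-6:11 → word 67fah → fa 67
11. noop fields op=0x10:5|pad=0:11 → word 8000h → 00 80
12. dec fields op=0x1d:5|rd=11:4|pad=0:7 → word ed80h → 80 ed

fc 67 fa 67 00 80 80 ed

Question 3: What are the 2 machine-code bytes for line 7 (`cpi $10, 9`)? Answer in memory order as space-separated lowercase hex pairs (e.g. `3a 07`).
line 7 (cpi): pack op=0x0:5|rd=10:4|imm=9:7 = 0x0509; little→ 09 05

09 05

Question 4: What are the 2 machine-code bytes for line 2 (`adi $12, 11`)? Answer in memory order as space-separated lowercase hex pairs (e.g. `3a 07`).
0b 96

2. adi fields op=0x12:5|rd=12:4|imm=11:7 → word 960bh → 0b 96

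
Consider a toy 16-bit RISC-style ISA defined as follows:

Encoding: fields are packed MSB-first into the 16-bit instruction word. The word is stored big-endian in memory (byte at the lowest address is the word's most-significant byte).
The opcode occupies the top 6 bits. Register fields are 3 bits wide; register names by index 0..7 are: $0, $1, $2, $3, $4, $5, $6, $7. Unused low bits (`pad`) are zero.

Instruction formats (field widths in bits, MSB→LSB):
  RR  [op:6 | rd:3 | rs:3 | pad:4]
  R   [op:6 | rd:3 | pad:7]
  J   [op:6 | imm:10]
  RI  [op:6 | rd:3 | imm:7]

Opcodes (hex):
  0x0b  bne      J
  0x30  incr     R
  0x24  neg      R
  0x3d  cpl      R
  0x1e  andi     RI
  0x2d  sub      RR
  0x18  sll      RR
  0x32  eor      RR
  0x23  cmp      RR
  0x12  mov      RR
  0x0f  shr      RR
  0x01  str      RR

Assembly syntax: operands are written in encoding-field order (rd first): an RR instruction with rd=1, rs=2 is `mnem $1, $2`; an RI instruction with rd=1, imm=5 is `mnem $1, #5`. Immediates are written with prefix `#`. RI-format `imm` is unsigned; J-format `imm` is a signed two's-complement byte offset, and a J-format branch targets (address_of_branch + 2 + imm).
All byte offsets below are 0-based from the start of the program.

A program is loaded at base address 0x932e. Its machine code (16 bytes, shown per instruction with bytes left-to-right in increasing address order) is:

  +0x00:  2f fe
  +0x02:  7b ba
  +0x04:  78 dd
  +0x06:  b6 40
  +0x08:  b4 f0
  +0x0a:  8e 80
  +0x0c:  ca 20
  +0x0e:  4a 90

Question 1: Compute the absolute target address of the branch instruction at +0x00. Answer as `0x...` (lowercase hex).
0x932e

[00] 2f fe → 0x2ffe
  op=0x2ffe>>10=0xb ⇒ bne (J)
  imm@[9:0]=0x3fe (s10→-2) ⇒ #-2
  target = base 0x932e + off 0x00 + 2 + imm -2 = 0x932e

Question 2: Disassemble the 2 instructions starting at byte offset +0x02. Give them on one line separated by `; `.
andi $7, #58; andi $1, #93

+0x02: 7b ba ⇒ word 0x7bba (big)
  opcode bits[15:10]=0x1e: andi/RI
  rd: (w>>7)&0x7=0x7 → $7
  imm: (w>>0)&0x7f=0x3a → #58
+0x04: 78 dd ⇒ word 0x78dd (big)
  opcode bits[15:10]=0x1e: andi/RI
  rd: (w>>7)&0x7=0x1 → $1
  imm: (w>>0)&0x7f=0x5d → #93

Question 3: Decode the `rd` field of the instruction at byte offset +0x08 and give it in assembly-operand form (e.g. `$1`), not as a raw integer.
$1

[08] b4 f0 → 0xb4f0
  top 6b → 0x2d → sub [RR]
  [9:7] rd=1 = $1
  [6:4] rs=7 = $7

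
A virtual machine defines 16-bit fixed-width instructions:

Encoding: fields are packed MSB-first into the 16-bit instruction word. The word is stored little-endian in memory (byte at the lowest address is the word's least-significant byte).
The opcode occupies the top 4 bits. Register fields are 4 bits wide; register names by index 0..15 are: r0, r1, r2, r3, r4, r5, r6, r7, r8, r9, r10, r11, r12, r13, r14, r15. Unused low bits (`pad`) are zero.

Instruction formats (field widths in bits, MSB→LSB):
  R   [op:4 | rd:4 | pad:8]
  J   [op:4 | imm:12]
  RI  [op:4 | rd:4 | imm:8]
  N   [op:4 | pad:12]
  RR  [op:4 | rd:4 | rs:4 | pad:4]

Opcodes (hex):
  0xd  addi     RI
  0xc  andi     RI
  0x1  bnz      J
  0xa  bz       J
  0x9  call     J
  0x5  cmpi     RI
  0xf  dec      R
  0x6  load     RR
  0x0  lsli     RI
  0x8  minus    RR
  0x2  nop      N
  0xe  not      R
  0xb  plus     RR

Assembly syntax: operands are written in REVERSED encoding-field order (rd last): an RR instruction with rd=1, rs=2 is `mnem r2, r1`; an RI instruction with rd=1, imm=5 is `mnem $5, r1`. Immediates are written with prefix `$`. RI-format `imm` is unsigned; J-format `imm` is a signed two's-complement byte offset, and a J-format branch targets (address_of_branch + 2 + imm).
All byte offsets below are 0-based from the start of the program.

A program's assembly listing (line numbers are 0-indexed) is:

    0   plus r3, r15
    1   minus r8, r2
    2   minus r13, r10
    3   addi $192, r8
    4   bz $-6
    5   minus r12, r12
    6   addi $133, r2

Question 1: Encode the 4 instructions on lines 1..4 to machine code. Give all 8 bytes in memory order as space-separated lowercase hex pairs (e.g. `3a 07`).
L1: minus op=0x8:4|rd=2:4|rs=8:4|pad=0:4 ⇒ 0x8280 ⇒ little 80 82
L2: minus op=0x8:4|rd=10:4|rs=13:4|pad=0:4 ⇒ 0x8ad0 ⇒ little d0 8a
L3: addi op=0xd:4|rd=8:4|imm=192:8 ⇒ 0xd8c0 ⇒ little c0 d8
L4: bz op=0xa:4|imm=-6:12 ⇒ 0xaffa ⇒ little fa af

80 82 d0 8a c0 d8 fa af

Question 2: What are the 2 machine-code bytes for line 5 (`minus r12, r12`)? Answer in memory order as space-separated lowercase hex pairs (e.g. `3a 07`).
c0 8c

line 5 (minus): pack op=0x8:4|rd=12:4|rs=12:4|pad=0:4 = 0x8cc0; little→ c0 8c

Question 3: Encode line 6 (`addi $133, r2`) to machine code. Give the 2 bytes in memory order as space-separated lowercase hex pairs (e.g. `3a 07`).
85 d2

6. addi fields op=0xd:4|rd=2:4|imm=133:8 → word d285h → 85 d2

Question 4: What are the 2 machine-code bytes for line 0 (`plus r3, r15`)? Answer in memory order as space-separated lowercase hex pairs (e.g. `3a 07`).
L0: plus op=0xb:4|rd=15:4|rs=3:4|pad=0:4 ⇒ 0xbf30 ⇒ little 30 bf

30 bf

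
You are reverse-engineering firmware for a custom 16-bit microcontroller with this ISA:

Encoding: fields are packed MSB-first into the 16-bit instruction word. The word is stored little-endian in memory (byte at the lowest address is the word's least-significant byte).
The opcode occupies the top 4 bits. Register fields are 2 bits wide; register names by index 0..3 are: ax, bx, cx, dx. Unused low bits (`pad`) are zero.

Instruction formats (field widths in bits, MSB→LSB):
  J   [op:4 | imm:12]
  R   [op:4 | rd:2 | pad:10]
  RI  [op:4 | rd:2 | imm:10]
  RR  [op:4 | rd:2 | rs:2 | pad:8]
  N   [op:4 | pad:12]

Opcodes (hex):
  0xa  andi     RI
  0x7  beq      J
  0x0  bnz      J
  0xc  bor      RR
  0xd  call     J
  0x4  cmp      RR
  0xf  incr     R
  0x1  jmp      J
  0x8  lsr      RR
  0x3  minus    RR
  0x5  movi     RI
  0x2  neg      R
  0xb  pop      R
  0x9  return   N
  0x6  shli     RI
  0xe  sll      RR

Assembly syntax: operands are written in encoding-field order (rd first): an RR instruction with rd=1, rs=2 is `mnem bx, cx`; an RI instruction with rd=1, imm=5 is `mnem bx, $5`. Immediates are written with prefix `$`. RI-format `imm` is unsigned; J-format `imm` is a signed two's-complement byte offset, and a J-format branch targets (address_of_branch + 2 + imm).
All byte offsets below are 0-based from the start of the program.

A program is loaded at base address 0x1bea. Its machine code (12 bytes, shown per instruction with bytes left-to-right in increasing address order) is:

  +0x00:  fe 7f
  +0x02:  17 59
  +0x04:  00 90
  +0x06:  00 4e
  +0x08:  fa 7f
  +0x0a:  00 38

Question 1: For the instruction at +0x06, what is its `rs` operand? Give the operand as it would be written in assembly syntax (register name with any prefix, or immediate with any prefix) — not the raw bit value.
[06] 00 4e → 0x4e00
  opcode bits[15:12]=0x4: cmp/RR
  [11:10] rd=3 = dx
  [9:8] rs=2 = cx

cx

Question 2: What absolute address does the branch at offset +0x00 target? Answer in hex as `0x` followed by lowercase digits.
off 0x00: read fe 7f as little → 0x7ffe
  op=0x7ffe>>12=0x7 ⇒ beq (J)
  imm@[11:0]=0xffe (s12→-2) ⇒ $-2
  target = base 0x1bea + off 0x00 + 2 + imm -2 = 0x1bea

0x1bea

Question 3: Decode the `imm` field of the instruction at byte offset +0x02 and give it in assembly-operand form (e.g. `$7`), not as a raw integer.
@+02  little-endian(17 59) = 0x5917
  top 4b → 0x5 → movi [RI]
  rd@[11:10]=0x2 ⇒ cx
  imm@[9:0]=0x117 ⇒ $279

$279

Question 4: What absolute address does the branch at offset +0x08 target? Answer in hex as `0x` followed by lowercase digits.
@+08  little-endian(fa 7f) = 0x7ffa
  opcode bits[15:12]=0x7: beq/J
  [11:0] imm=4090 (s12→-6) = $-6
  target = base 0x1bea + off 0x08 + 2 + imm -6 = 0x1bee

0x1bee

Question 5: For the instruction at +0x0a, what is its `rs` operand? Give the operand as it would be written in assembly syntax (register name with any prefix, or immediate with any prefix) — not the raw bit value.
off 0x0a: read 00 38 as little → 0x3800
  top 4b → 0x3 → minus [RR]
  rd@[11:10]=0x2 ⇒ cx
  rs@[9:8]=0x0 ⇒ ax

ax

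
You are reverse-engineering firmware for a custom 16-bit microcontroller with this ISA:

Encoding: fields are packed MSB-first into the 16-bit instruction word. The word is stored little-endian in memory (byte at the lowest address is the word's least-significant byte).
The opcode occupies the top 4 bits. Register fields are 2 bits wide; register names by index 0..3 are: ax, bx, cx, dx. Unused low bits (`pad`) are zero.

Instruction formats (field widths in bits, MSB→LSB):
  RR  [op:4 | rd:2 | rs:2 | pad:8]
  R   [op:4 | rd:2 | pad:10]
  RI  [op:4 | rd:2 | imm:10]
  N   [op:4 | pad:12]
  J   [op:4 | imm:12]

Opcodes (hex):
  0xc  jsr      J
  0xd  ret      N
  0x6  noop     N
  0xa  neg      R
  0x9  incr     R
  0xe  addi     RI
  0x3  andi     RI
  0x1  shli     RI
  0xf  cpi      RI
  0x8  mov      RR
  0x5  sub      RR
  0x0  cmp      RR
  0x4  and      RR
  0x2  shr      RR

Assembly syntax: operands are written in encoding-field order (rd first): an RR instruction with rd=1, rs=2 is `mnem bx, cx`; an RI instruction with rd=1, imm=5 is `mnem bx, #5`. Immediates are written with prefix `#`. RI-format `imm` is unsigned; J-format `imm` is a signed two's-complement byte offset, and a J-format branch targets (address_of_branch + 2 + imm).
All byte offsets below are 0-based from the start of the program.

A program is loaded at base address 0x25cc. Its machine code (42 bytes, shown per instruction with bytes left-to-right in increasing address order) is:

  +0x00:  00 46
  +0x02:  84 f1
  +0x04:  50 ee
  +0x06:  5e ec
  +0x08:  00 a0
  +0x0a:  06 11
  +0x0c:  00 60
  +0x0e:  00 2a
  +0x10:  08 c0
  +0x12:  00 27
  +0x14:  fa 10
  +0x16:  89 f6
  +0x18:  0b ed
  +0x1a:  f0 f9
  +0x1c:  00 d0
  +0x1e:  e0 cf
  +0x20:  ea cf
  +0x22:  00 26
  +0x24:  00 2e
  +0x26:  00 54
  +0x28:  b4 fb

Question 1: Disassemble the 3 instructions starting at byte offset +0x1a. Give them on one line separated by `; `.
+0x1a: f0 f9 ⇒ word 0xf9f0 (little)
  top 4b → 0xf → cpi [RI]
  rd: (w>>10)&0x3=0x2 → cx
  imm: (w>>0)&0x3ff=0x1f0 → #496
+0x1c: 00 d0 ⇒ word 0xd000 (little)
  top 4b → 0xd → ret [N]
+0x1e: e0 cf ⇒ word 0xcfe0 (little)
  top 4b → 0xc → jsr [J]
  imm: (w>>0)&0xfff=0xfe0 (s12→-32) → #-32

cpi cx, #496; ret; jsr #-32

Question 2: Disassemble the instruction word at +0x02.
off 0x02: read 84 f1 as little → 0xf184
  top 4b → 0xf → cpi [RI]
  rd: (w>>10)&0x3=0x0 → ax
  imm: (w>>0)&0x3ff=0x184 → #388

cpi ax, #388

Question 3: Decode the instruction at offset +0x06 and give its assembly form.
off 0x06: read 5e ec as little → 0xec5e
  opcode bits[15:12]=0xe: addi/RI
  rd: (w>>10)&0x3=0x3 → dx
  imm: (w>>0)&0x3ff=0x5e → #94

addi dx, #94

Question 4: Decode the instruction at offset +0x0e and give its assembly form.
+0x0e: 00 2a ⇒ word 0x2a00 (little)
  top 4b → 0x2 → shr [RR]
  rd: (w>>10)&0x3=0x2 → cx
  rs: (w>>8)&0x3=0x2 → cx

shr cx, cx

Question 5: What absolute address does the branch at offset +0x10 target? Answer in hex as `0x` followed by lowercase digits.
0x25e6

+0x10: 08 c0 ⇒ word 0xc008 (little)
  op=0xc008>>12=0xc ⇒ jsr (J)
  imm@[11:0]=0x8 ⇒ #8
  target = base 0x25cc + off 0x10 + 2 + imm 8 = 0x25e6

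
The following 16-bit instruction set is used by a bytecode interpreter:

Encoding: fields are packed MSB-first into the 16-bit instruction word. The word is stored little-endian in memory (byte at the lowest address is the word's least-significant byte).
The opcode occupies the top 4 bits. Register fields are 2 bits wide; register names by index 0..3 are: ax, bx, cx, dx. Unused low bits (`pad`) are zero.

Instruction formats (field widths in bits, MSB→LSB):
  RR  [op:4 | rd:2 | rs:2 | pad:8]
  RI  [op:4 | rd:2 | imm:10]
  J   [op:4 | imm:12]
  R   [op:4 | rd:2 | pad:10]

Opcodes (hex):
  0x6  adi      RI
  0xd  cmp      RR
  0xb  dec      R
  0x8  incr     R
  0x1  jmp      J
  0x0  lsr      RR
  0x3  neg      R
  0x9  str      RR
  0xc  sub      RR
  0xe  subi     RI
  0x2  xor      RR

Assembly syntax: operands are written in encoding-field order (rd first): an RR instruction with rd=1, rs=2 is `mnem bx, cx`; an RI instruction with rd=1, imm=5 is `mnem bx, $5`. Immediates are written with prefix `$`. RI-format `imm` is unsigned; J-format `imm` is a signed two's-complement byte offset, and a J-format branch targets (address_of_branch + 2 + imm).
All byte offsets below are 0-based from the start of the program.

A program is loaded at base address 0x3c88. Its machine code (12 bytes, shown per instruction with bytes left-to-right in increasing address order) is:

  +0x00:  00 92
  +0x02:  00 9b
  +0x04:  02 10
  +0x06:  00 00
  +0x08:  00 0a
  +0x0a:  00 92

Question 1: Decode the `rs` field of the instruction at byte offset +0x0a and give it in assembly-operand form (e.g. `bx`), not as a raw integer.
off 0x0a: read 00 92 as little → 0x9200
  op=0x9200>>12=0x9 ⇒ str (RR)
  rd@[11:10]=0x0 ⇒ ax
  rs@[9:8]=0x2 ⇒ cx

cx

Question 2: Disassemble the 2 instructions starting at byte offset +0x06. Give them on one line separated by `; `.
lsr ax, ax; lsr cx, cx

[06] 00 00 → 0x0000
  top 4b → 0x0 → lsr [RR]
  rd@[11:10]=0x0 ⇒ ax
  rs@[9:8]=0x0 ⇒ ax
[08] 00 0a → 0x0a00
  top 4b → 0x0 → lsr [RR]
  rd@[11:10]=0x2 ⇒ cx
  rs@[9:8]=0x2 ⇒ cx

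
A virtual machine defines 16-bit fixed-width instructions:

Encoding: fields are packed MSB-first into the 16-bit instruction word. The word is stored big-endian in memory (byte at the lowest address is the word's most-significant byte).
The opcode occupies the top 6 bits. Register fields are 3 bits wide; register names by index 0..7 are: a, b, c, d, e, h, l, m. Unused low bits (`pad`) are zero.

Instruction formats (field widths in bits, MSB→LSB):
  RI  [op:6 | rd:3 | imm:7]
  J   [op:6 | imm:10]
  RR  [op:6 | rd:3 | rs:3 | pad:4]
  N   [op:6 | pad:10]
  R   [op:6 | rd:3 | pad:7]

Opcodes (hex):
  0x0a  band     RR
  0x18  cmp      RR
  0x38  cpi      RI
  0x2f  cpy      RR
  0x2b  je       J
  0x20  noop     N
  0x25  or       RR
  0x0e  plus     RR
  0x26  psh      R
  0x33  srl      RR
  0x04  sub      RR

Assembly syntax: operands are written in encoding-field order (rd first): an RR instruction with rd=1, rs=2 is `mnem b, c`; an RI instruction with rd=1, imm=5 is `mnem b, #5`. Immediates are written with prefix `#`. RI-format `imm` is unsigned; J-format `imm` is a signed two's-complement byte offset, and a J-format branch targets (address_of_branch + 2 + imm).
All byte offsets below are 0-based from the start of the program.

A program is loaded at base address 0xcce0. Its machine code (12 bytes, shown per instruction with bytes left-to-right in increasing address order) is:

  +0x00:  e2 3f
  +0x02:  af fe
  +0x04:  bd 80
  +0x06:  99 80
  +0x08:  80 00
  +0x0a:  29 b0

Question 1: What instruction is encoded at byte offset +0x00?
cpi e, #63

off 0x00: read e2 3f as big → 0xe23f
  top 6b → 0x38 → cpi [RI]
  [9:7] rd=4 = e
  [6:0] imm=63 = #63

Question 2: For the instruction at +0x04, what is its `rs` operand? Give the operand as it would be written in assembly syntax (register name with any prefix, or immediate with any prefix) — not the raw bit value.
a

+0x04: bd 80 ⇒ word 0xbd80 (big)
  opcode bits[15:10]=0x2f: cpy/RR
  rd: (w>>7)&0x7=0x3 → d
  rs: (w>>4)&0x7=0x0 → a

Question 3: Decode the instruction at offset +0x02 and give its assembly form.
je #-2

off 0x02: read af fe as big → 0xaffe
  opcode bits[15:10]=0x2b: je/J
  [9:0] imm=1022 (s10→-2) = #-2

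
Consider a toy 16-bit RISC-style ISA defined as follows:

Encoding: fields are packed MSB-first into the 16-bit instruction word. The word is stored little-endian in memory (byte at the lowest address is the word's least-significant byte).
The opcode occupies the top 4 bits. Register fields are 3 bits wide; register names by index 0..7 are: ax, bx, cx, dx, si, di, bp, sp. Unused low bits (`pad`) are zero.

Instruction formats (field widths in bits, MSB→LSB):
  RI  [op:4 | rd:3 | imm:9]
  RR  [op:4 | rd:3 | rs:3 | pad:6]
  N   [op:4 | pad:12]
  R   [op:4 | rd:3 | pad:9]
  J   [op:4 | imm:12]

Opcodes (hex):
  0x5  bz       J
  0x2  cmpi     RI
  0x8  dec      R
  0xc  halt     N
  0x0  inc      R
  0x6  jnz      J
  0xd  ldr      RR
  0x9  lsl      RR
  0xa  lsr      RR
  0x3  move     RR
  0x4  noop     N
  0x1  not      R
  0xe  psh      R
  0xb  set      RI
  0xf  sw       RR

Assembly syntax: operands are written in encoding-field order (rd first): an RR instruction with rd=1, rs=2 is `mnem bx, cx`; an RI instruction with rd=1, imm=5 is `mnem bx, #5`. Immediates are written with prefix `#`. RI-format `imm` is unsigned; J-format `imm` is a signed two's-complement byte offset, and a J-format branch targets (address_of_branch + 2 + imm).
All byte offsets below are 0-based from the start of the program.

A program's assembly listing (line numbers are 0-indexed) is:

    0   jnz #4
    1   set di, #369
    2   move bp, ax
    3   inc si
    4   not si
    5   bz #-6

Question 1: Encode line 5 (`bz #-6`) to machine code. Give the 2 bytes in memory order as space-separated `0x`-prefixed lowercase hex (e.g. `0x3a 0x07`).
0xfa 0x5f

line 5 (bz): pack op=0x5:4|imm=-6:12 = 0x5ffa; little→ fa 5f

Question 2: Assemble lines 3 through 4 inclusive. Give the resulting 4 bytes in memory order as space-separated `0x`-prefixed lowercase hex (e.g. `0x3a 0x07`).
0x00 0x08 0x00 0x18

L3: inc op=0x0:4|rd=4:3|pad=0:9 ⇒ 0x0800 ⇒ little 00 08
L4: not op=0x1:4|rd=4:3|pad=0:9 ⇒ 0x1800 ⇒ little 00 18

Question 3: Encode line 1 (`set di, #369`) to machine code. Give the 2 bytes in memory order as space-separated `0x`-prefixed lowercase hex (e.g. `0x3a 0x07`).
0x71 0xbb

line 1 (set): pack op=0xb:4|rd=5:3|imm=369:9 = 0xbb71; little→ 71 bb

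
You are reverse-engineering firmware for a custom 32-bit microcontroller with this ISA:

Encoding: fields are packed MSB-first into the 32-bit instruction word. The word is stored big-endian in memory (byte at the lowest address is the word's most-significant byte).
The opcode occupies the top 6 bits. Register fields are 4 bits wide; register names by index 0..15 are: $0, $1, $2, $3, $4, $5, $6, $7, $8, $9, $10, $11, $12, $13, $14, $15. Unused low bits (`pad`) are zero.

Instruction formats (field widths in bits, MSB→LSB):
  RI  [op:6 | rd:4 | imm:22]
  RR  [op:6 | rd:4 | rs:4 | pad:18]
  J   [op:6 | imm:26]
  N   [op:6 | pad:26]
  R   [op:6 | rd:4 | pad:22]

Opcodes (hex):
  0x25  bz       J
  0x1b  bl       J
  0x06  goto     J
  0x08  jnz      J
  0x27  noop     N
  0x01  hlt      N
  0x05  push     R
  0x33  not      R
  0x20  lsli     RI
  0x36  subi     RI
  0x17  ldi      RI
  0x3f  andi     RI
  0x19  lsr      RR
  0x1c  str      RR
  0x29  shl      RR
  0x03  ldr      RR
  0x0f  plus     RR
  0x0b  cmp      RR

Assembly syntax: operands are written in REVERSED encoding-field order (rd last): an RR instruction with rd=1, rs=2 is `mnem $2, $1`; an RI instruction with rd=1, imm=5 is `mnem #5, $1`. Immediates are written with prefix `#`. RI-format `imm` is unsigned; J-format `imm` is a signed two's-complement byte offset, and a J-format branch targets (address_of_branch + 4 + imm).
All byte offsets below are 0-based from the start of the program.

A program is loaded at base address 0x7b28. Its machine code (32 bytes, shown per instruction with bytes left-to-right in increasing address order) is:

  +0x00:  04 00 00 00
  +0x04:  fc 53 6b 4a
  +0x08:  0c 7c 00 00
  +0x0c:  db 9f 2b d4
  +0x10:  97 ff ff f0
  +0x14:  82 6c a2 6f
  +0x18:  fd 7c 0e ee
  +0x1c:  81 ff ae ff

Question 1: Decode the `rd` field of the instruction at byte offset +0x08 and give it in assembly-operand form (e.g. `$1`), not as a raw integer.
$1

@+08  big-endian(0c 7c 00 00) = 0x0c7c0000
  op=0x0c7c0000>>26=0x3 ⇒ ldr (RR)
  [25:22] rd=1 = $1
  [21:18] rs=15 = $15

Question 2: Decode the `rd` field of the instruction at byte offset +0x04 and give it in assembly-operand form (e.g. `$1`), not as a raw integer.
+0x04: fc 53 6b 4a ⇒ word 0xfc536b4a (big)
  opcode bits[31:26]=0x3f: andi/RI
  rd: (w>>22)&0xf=0x1 → $1
  imm: (w>>0)&0x3fffff=0x136b4a → #1272650

$1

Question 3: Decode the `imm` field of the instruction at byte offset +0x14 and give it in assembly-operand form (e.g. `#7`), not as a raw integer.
#2925167

[14] 82 6c a2 6f → 0x826ca26f
  top 6b → 0x20 → lsli [RI]
  rd@[25:22]=0x9 ⇒ $9
  imm@[21:0]=0x2ca26f ⇒ #2925167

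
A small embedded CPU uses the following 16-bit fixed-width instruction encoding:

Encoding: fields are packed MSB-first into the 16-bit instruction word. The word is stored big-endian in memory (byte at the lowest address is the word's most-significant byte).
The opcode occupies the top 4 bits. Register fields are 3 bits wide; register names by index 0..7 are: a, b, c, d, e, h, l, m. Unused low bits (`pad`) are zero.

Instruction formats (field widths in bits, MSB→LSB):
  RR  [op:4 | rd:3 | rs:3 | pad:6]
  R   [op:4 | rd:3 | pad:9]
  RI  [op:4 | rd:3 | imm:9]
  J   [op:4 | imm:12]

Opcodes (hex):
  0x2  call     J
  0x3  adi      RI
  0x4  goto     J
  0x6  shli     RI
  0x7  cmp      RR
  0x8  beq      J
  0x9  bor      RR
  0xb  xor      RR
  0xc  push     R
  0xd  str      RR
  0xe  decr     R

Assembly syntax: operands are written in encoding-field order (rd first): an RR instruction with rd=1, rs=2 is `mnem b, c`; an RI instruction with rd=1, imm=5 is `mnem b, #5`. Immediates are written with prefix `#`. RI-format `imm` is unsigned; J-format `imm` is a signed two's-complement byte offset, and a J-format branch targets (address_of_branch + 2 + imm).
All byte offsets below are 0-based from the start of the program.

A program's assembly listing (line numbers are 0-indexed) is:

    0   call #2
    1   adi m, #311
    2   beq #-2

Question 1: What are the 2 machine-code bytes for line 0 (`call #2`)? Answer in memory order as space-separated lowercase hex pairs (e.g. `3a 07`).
20 02

L0: call op=0x2:4|imm=2:12 ⇒ 0x2002 ⇒ big 20 02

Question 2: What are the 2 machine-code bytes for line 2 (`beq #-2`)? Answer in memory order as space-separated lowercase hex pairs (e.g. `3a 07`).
L2: beq op=0x8:4|imm=-2:12 ⇒ 0x8ffe ⇒ big 8f fe

8f fe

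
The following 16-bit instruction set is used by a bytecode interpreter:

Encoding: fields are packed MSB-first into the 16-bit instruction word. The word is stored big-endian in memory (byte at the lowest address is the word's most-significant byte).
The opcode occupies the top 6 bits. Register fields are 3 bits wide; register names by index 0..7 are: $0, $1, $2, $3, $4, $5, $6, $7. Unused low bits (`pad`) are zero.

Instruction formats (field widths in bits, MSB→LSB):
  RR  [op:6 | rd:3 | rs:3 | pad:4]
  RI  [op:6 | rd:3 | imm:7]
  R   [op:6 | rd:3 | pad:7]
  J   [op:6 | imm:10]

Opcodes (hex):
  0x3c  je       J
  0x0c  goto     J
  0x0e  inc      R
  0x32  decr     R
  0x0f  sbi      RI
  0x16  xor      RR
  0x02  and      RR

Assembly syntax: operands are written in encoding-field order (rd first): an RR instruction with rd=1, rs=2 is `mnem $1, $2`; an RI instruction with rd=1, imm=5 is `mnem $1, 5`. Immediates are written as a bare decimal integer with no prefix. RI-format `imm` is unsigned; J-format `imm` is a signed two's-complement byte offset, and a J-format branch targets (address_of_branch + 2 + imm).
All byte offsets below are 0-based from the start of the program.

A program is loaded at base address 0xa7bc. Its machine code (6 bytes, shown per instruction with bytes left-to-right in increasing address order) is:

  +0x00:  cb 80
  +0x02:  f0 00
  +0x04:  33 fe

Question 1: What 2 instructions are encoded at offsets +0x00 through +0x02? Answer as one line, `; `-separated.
decr $7; je 0

+0x00: cb 80 ⇒ word 0xcb80 (big)
  op=0xcb80>>10=0x32 ⇒ decr (R)
  rd: (w>>7)&0x7=0x7 → $7
+0x02: f0 00 ⇒ word 0xf000 (big)
  op=0xf000>>10=0x3c ⇒ je (J)
  imm: (w>>0)&0x3ff=0x0 → 0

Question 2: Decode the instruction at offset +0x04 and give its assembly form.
@+04  big-endian(33 fe) = 0x33fe
  op=0x33fe>>10=0xc ⇒ goto (J)
  [9:0] imm=1022 (s10→-2) = -2

goto -2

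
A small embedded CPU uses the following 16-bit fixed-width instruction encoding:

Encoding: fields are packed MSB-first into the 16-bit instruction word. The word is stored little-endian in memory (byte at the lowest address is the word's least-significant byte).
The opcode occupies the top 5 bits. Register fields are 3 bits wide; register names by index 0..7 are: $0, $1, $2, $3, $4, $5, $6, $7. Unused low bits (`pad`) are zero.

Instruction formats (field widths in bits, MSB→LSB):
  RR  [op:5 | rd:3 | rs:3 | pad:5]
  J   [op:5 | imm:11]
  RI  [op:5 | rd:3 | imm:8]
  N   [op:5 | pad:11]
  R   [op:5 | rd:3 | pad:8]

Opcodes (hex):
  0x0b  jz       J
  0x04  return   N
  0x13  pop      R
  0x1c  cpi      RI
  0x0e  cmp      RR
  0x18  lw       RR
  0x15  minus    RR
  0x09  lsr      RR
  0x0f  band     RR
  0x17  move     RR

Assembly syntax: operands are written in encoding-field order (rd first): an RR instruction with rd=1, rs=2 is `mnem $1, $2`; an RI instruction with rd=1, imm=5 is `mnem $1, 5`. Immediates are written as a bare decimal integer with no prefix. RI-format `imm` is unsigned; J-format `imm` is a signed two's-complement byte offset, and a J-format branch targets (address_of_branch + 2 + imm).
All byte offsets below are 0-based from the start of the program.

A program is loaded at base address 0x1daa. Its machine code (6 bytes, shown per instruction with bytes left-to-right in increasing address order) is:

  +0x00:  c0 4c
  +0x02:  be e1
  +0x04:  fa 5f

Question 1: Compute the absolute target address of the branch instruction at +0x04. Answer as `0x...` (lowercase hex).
off 0x04: read fa 5f as little → 0x5ffa
  top 5b → 0xb → jz [J]
  imm@[10:0]=0x7fa (s11→-6) ⇒ -6
  target = base 0x1daa + off 0x04 + 2 + imm -6 = 0x1daa

0x1daa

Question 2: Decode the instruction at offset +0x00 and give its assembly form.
lsr $4, $6

off 0x00: read c0 4c as little → 0x4cc0
  op=0x4cc0>>11=0x9 ⇒ lsr (RR)
  rd: (w>>8)&0x7=0x4 → $4
  rs: (w>>5)&0x7=0x6 → $6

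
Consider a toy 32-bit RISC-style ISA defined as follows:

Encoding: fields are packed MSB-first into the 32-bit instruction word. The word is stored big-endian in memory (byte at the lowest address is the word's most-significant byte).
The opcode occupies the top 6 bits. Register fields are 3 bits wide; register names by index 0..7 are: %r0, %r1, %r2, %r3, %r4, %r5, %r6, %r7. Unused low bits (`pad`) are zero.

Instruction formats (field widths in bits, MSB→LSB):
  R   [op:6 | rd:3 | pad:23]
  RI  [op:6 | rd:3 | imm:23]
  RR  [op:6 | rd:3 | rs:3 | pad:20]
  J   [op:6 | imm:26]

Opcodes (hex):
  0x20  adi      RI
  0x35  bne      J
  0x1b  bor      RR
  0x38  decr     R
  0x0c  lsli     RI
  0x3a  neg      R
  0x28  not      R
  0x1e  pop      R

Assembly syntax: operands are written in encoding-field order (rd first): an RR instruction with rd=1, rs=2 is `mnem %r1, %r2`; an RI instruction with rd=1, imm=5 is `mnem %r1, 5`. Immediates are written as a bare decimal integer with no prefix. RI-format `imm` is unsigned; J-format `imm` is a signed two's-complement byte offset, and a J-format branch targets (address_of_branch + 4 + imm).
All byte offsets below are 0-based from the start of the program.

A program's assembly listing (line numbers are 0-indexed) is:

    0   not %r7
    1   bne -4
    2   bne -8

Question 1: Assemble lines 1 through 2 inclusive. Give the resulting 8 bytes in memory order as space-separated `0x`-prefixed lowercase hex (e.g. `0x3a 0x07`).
0xd7 0xff 0xff 0xfc 0xd7 0xff 0xff 0xf8

L1: bne op=0x35:6|imm=-4:26 ⇒ 0xd7fffffc ⇒ big d7 ff ff fc
L2: bne op=0x35:6|imm=-8:26 ⇒ 0xd7fffff8 ⇒ big d7 ff ff f8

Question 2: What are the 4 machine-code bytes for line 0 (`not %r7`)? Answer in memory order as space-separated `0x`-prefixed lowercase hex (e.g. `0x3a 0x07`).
0xa3 0x80 0x00 0x00

0. not fields op=0x28:6|rd=7:3|pad=0:23 → word a3800000h → a3 80 00 00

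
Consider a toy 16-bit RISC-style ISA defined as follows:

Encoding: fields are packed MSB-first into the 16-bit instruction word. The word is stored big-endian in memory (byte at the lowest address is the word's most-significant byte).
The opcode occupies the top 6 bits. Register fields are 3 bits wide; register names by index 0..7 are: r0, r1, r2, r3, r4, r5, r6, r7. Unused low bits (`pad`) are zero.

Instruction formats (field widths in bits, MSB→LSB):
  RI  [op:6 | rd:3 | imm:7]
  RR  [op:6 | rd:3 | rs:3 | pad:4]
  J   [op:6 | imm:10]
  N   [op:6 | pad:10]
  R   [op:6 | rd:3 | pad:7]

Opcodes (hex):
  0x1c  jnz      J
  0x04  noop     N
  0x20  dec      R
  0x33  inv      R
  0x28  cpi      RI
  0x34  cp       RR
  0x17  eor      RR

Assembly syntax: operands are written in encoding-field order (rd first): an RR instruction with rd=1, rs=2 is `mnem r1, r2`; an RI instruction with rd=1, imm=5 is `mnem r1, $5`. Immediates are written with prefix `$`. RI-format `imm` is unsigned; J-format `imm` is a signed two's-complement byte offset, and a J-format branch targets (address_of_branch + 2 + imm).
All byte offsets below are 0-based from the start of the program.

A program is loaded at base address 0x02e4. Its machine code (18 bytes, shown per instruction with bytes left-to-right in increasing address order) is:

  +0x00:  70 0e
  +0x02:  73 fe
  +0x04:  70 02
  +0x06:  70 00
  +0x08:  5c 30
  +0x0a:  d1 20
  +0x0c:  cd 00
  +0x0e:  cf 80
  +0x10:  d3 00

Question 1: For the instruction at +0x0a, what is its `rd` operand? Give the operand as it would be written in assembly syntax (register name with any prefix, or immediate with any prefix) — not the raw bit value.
r2

@+0a  big-endian(d1 20) = 0xd120
  opcode bits[15:10]=0x34: cp/RR
  [9:7] rd=2 = r2
  [6:4] rs=2 = r2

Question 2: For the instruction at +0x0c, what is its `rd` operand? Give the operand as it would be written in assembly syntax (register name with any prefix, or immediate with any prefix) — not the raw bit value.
[0c] cd 00 → 0xcd00
  op=0xcd00>>10=0x33 ⇒ inv (R)
  rd@[9:7]=0x2 ⇒ r2

r2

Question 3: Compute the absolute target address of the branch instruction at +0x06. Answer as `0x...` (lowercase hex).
@+06  big-endian(70 00) = 0x7000
  op=0x7000>>10=0x1c ⇒ jnz (J)
  imm@[9:0]=0x0 ⇒ $0
  target = base 0x02e4 + off 0x06 + 2 + imm 0 = 0x02ec

0x02ec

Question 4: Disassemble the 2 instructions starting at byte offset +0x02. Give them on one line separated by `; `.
+0x02: 73 fe ⇒ word 0x73fe (big)
  opcode bits[15:10]=0x1c: jnz/J
  imm: (w>>0)&0x3ff=0x3fe (s10→-2) → $-2
+0x04: 70 02 ⇒ word 0x7002 (big)
  opcode bits[15:10]=0x1c: jnz/J
  imm: (w>>0)&0x3ff=0x2 → $2

jnz $-2; jnz $2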